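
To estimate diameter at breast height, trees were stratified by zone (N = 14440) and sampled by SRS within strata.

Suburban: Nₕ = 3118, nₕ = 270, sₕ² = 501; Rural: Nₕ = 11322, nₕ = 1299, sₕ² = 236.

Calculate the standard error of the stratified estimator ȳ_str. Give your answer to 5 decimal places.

0.42178

Var(ȳ_str) = Σₕ Wₕ²(1 − fₕ)sₕ²/nₕ with Wₕ = Nₕ/N, N = 14440.
Suburban: Wₕ = 0.21592798; term = 0.21592798²·(1 − 0.08659397)·501/270 = 0.079023393.
Rural: Wₕ = 0.78407202; term = 0.78407202²·(1 − 0.11473238)·236/1299 = 0.098875649.
Sum = 0.17789904.
SE = √(0.17789904) = 0.42178.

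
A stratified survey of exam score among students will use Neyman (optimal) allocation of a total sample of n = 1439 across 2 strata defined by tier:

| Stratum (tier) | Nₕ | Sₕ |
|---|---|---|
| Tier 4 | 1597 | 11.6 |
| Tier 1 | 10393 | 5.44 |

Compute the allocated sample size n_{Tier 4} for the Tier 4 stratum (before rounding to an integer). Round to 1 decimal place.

Neyman allocation: nₕ = n·NₕSₕ / Σⱼ NⱼSⱼ.
Σ NⱼSⱼ = 1597·11.6 + 10393·5.44 = 75063.12.
n_{Tier 4} = 1439·1597·11.6 / 75063.12 = 355.1.

355.1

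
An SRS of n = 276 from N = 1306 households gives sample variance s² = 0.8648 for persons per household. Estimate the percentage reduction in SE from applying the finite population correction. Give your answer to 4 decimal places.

f = n/N = 276/1306 = 0.21133231.
SE_no-fpc = √(s²/n) = 0.055976185; SE_fpc = √((1−f)s²/n) = 0.049710751.
Ratio = √(1−f) = 0.88806964. Reduction = 100·(1 − 0.88806964) = 11.1930%.

11.1930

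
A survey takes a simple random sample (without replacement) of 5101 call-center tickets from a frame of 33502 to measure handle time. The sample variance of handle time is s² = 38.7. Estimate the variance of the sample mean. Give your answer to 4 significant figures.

0.006432

Under SRS without replacement, Var(ȳ) = (1 − f)·s²/n with f = n/N = 5101/33502 = 0.15225957.
Var(ȳ) = (1 − 0.15225957)·38.7/5101 = 0.84774043·0.0075867477 = 0.0064315928.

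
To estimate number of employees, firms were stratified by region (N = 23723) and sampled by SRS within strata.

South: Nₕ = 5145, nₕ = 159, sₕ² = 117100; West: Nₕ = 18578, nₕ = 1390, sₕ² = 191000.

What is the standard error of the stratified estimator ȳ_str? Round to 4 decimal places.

10.5611

Var(ȳ_str) = Σₕ Wₕ²(1 − fₕ)sₕ²/nₕ with Wₕ = Nₕ/N, N = 23723.
South: Wₕ = 0.21687814; term = 0.21687814²·(1 − 0.03090379)·117100/159 = 33.570531.
West: Wₕ = 0.78312186; term = 0.78312186²·(1 − 0.07481968)·191000/1390 = 77.965713.
Sum = 111.53624.
SE = √(111.53624) = 10.5611.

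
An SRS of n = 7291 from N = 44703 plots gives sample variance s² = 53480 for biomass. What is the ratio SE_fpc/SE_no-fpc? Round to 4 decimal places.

0.9148

f = n/N = 7291/44703 = 0.16309867.
SE_no-fpc = √(s²/n) = 2.7083336; SE_fpc = √((1−f)s²/n) = 2.4776461.
Ratio = √(1−f) = 0.91482311.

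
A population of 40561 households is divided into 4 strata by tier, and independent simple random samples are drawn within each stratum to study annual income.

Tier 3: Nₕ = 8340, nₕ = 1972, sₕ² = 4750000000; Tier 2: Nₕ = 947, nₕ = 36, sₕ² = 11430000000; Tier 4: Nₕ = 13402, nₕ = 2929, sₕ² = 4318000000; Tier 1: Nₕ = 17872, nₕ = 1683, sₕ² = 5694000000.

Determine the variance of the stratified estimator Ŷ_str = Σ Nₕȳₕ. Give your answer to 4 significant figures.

Var(Ŷ_str) = Σₕ Nₕ²(1 − fₕ)sₕ²/nₕ.
Tier 3: 8340²·(1 − 1972/8340)·4750000000/1972 = 1.2792511 × 10^14.
Tier 2: 947²·(1 − 36/947)·11430000000/36 = 2.7391265 × 10^14.
Tier 4: 13402²·(1 − 2929/13402)·4318000000/2929 = 2.0692072 × 10^14.
Tier 1: 17872²·(1 − 1683/17872)·5694000000/1683 = 9.788734 × 10^14.
Sum = 1.5876319 × 10^15.

1.588 × 10^15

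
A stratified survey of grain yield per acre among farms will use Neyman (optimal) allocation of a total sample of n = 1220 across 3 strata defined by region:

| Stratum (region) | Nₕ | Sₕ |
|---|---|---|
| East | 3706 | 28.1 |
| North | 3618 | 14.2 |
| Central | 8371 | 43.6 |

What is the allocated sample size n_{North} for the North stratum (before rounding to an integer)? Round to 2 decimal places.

120.42

Neyman allocation: nₕ = n·NₕSₕ / Σⱼ NⱼSⱼ.
Σ NⱼSⱼ = 3706·28.1 + 3618·14.2 + 8371·43.6 = 520489.8.
n_{North} = 1220·3618·14.2 / 520489.8 = 120.42.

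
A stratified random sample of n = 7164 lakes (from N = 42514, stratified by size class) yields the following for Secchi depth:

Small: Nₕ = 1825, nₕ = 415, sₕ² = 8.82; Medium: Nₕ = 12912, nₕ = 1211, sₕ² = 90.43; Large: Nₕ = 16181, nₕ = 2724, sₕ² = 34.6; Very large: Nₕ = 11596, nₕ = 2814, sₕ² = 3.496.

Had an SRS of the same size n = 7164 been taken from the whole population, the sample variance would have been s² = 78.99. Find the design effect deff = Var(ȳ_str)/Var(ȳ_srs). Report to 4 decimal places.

Var(ȳ_str) = Σ Wₕ²(1−fₕ)sₕ²/nₕ with Wₕ = Nₕ/42514:
  Small: (1825/42514)²·(1−415/1825)·8.82/415 = 3.0257883 × 10^-5
  Medium: (12912/42514)²·(1−1211/12912)·90.43/1211 = 0.0062419595
  Large: (16181/42514)²·(1−2724/16181)·34.6/2724 = 0.0015302369
  Very large: (11596/42514)²·(1−2814/11596)·3.496/2814 = 6.9997904 × 10^-5
  → Var(ȳ_str) = 0.0078724522.
Var(ȳ_srs) = (1 − 7164/42514)·78.99/7164 = 0.009167987.
deff = 0.0078724522 / 0.009167987 = 0.8587.

0.8587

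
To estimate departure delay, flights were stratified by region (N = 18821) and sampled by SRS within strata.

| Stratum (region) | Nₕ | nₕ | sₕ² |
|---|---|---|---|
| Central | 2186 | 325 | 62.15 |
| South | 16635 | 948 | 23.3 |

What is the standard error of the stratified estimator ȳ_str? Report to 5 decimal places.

0.14249

Var(ȳ_str) = Σₕ Wₕ²(1 − fₕ)sₕ²/nₕ with Wₕ = Nₕ/N, N = 18821.
Central: Wₕ = 0.11614686; term = 0.11614686²·(1 − 0.14867338)·62.15/325 = 0.002196185.
South: Wₕ = 0.88385314; term = 0.88385314²·(1 − 0.05698828)·23.3/948 = 0.018106099.
Sum = 0.020302284.
SE = √(0.020302284) = 0.14249.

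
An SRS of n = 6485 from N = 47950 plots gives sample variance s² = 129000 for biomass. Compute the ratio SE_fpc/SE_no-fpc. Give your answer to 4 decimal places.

f = n/N = 6485/47950 = 0.13524505.
SE_no-fpc = √(s²/n) = 4.4600514; SE_fpc = √((1−f)s²/n) = 4.1475.
Ratio = √(1−f) = 0.92992201.

0.9299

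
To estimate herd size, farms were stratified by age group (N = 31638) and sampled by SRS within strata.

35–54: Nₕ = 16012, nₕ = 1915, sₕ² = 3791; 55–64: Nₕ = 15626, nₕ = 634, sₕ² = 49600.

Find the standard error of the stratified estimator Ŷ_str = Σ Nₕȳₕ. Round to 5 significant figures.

137020

Var(Ŷ_str) = Σₕ Nₕ²(1 − fₕ)sₕ²/nₕ.
35–54: 16012²·(1 − 1915/16012)·3791/1915 = 4.468454 × 10^8.
55–64: 15626²·(1 − 634/15626)·49600/634 = 1.8327356 × 10^10.
Sum = 1.8774201 × 10^10.
SE = √(1.8774201 × 10^10) = 137020.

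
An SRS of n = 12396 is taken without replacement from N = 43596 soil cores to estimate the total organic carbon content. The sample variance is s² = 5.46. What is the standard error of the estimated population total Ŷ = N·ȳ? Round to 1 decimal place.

774.0

Var(Ŷ) = N²·Var(ȳ) = N²·(1 − n/N)·s²/n.
f = 12396/43596 = 0.28433801; Var(ȳ) = 0.71566199·5.46/12396 = 3.1522382 × 10^-4.
Var(Ŷ) = 43596² · (3.1522382 × 10^-4) = 599117.93.
SE(Ŷ) = √(599117.93) = 774.0.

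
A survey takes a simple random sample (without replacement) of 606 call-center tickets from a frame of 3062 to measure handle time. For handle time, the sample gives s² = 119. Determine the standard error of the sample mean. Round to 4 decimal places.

0.3969

Under SRS without replacement, Var(ȳ) = (1 − f)·s²/n with f = n/N = 606/3062 = 0.19790986.
Var(ȳ) = (1 − 0.19790986)·119/606 = 0.80209014·0.19636964 = 0.15750615.
SE(ȳ) = √(0.15750615) = 0.3969.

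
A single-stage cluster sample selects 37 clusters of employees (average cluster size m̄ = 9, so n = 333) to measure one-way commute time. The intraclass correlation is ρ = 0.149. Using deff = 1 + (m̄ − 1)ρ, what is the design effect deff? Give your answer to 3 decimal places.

deff = 1 + (9 − 1)·0.149 = 1 + 1.192 = 2.192.

2.192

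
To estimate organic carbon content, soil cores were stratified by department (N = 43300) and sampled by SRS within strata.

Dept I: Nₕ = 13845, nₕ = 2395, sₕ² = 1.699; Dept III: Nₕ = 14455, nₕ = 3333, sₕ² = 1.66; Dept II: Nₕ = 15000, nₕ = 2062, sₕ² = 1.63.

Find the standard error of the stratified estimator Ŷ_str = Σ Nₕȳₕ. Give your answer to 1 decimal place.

Var(Ŷ_str) = Σₕ Nₕ²(1 − fₕ)sₕ²/nₕ.
Dept I: 13845²·(1 − 2395/13845)·1.699/2395 = 112456.95.
Dept III: 14455²·(1 − 3333/14455)·1.66/3333 = 80070.725.
Dept II: 15000²·(1 − 2062/15000)·1.63/2062 = 153411.3.
Sum = 345938.98.
SE = √(345938.98) = 588.2.

588.2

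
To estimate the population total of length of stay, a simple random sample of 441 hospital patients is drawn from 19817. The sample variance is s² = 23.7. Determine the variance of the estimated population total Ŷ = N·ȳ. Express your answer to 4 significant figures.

Var(Ŷ) = N²·Var(ȳ) = N²·(1 − n/N)·s²/n.
f = 441/19817 = 0.02225362; Var(ȳ) = 0.97774638·23.7/441 = 0.052545554.
Var(Ŷ) = 19817² · 0.052545554 = 2.0635348 × 10^7.

2.064 × 10^7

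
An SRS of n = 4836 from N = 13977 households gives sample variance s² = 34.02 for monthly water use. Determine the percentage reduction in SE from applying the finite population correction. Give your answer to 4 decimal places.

f = n/N = 4836/13977 = 0.34599700.
SE_no-fpc = √(s²/n) = 0.083873354; SE_fpc = √((1−f)s²/n) = 0.06782876.
Ratio = √(1−f) = 0.80870452. Reduction = 100·(1 − 0.80870452) = 19.1295%.

19.1295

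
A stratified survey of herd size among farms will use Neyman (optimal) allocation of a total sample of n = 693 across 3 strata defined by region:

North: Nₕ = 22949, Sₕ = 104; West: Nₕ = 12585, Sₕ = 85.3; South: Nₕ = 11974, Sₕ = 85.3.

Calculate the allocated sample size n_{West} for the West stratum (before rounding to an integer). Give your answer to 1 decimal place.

Neyman allocation: nₕ = n·NₕSₕ / Σⱼ NⱼSⱼ.
Σ NⱼSⱼ = 22949·104 + 12585·85.3 + 11974·85.3 = 4.4815787 × 10^6.
n_{West} = 693·12585·85.3 / (4.4815787 × 10^6) = 166.0.

166.0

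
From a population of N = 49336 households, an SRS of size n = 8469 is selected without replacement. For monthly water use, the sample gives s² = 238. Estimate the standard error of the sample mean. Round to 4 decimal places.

Under SRS without replacement, Var(ȳ) = (1 − f)·s²/n with f = n/N = 8469/49336 = 0.17165964.
Var(ȳ) = (1 − 0.17165964)·238/8469 = 0.82834036·0.028102491 = 0.023278428.
SE(ȳ) = √(0.023278428) = 0.1526.

0.1526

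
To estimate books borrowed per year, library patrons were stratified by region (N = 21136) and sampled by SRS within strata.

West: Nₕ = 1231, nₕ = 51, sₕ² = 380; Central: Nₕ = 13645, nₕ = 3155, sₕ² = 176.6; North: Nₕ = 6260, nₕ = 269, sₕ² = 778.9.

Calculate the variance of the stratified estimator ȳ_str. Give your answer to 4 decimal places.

0.2852

Var(ȳ_str) = Σₕ Wₕ²(1 − fₕ)sₕ²/nₕ with Wₕ = Nₕ/N, N = 21136.
West: Wₕ = 0.05824186; term = 0.05824186²·(1 − 0.04142973)·380/51 = 0.02422746.
Central: Wₕ = 0.64558100; term = 0.64558100²·(1 − 0.23122023)·176.6/3155 = 0.017934727.
North: Wₕ = 0.29617714; term = 0.29617714²·(1 − 0.04297125)·778.9/269 = 0.24308462.
Sum = 0.28524681.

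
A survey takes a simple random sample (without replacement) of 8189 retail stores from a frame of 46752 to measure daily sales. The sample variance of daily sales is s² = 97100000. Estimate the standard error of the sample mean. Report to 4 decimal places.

98.8962

Under SRS without replacement, Var(ȳ) = (1 − f)·s²/n with f = n/N = 8189/46752 = 0.17515828.
Var(ȳ) = (1 − 0.17515828)·97100000/8189 = 0.82484172·11857.37 = 9780.4531.
SE(ȳ) = √(9780.4531) = 98.8962.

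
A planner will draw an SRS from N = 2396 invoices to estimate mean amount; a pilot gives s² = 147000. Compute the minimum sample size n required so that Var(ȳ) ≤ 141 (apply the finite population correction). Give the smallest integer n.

Without fpc, n₀ = s²/D = 147000/141 = 1042.5532.
With fpc, (1 − n/N)·s²/n ≤ D requires n ≥ n₀/(1 + n₀/N) = 1042.5532/(1 + 1042.5532/2396) = 726.4560.
Rounding up, n = 727.

727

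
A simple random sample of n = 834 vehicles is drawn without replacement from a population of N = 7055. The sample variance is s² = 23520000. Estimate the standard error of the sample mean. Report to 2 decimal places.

Under SRS without replacement, Var(ȳ) = (1 − f)·s²/n with f = n/N = 834/7055 = 0.11821403.
Var(ȳ) = (1 − 0.11821403)·23520000/834 = 0.88178597·28201.439 = 24867.633.
SE(ȳ) = √(24867.633) = 157.69.

157.69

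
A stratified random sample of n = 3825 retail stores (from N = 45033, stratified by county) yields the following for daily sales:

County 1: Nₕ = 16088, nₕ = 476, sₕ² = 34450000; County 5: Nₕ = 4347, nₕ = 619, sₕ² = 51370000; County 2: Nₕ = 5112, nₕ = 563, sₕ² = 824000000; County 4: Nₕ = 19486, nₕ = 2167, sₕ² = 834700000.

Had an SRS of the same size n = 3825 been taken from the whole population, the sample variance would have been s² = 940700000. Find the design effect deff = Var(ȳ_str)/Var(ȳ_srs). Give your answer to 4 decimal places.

0.4022

Var(ȳ_str) = Σ Wₕ²(1−fₕ)sₕ²/nₕ with Wₕ = Nₕ/45033:
  County 1: (16088/45033)²·(1−476/16088)·34450000/476 = 8963.5721
  County 5: (4347/45033)²·(1−619/4347)·51370000/619 = 663.16669
  County 2: (5112/45033)²·(1−563/5112)·824000000/563 = 16782.778
  County 4: (19486/45033)²·(1−2167/19486)·834700000/2167 = 64099.59
  → Var(ȳ_str) = 90509.107.
Var(ȳ_srs) = (1 − 3825/45033)·940700000/3825 = 225045.51.
deff = 90509.107 / 225045.51 = 0.4022.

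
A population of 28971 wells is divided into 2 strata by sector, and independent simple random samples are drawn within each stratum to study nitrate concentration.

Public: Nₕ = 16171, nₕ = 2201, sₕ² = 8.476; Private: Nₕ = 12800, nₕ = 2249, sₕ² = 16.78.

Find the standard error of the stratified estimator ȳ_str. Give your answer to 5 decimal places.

0.04730

Var(ȳ_str) = Σₕ Wₕ²(1 − fₕ)sₕ²/nₕ with Wₕ = Nₕ/N, N = 28971.
Public: Wₕ = 0.55817887; term = 0.55817887²·(1 − 0.13610785)·8.476/2201 = 0.0010365189.
Private: Wₕ = 0.44182113; term = 0.44182113²·(1 − 0.17570312)·16.78/2249 = 0.0012005469.
Sum = 0.0022370658.
SE = √(0.0022370658) = 0.04730.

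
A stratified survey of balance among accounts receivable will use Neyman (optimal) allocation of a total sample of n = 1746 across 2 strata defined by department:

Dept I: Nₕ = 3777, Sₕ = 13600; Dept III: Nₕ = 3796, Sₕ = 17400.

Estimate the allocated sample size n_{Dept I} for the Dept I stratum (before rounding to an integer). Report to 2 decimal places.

763.83

Neyman allocation: nₕ = n·NₕSₕ / Σⱼ NⱼSⱼ.
Σ NⱼSⱼ = 3777·13600 + 3796·17400 = 1.174176 × 10^8.
n_{Dept I} = 1746·3777·13600 / (1.174176 × 10^8) = 763.83.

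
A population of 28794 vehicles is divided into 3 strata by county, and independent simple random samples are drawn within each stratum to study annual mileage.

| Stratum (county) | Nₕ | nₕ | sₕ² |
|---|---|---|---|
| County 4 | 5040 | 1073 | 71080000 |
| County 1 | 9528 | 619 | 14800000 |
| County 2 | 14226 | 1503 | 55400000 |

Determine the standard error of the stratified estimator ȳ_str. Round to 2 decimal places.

109.96

Var(ȳ_str) = Σₕ Wₕ²(1 − fₕ)sₕ²/nₕ with Wₕ = Nₕ/N, N = 28794.
County 4: Wₕ = 0.17503647; term = 0.17503647²·(1 − 0.21289683)·71080000/1073 = 1597.4837.
County 1: Wₕ = 0.33090227; term = 0.33090227²·(1 − 0.06496641)·14800000/619 = 2447.9231.
County 2: Wₕ = 0.49406126; term = 0.49406126²·(1 − 0.10565162)·55400000/1503 = 8046.7242.
Sum = 12092.131.
SE = √(12092.131) = 109.96.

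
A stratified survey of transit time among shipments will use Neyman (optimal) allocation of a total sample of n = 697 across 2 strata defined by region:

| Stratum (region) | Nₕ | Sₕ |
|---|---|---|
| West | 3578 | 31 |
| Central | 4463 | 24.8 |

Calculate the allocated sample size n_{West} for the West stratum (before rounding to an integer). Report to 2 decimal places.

348.87

Neyman allocation: nₕ = n·NₕSₕ / Σⱼ NⱼSⱼ.
Σ NⱼSⱼ = 3578·31 + 4463·24.8 = 221600.4.
n_{West} = 697·3578·31 / 221600.4 = 348.87.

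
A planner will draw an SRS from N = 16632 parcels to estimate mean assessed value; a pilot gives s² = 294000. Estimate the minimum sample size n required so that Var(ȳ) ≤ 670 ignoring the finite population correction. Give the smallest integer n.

Without fpc, n₀ = s²/D = 294000/670 = 438.8060.
Rounding up, n = 439.

439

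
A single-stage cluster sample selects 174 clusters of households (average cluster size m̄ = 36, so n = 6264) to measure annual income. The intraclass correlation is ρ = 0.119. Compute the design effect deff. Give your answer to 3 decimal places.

deff = 1 + (36 − 1)·0.119 = 1 + 4.165 = 5.165.

5.165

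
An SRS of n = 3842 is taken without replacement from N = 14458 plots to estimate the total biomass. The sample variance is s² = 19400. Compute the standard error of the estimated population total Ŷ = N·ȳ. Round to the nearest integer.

Var(Ŷ) = N²·Var(ȳ) = N²·(1 − n/N)·s²/n.
f = 3842/14458 = 0.26573523; Var(ȳ) = 0.73426477·19400/3842 = 3.7076357.
Var(Ŷ) = 14458² · 3.7076357 = 7.7502105 × 10^8.
SE(Ŷ) = √(7.7502105 × 10^8) = 27839.

27839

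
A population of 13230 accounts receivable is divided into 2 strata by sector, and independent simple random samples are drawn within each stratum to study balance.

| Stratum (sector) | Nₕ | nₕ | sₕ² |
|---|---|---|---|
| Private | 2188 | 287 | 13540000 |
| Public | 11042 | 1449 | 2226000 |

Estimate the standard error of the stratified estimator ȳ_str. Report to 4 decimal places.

Var(ȳ_str) = Σₕ Wₕ²(1 − fₕ)sₕ²/nₕ with Wₕ = Nₕ/N, N = 13230.
Private: Wₕ = 0.16538171; term = 0.16538171²·(1 − 0.13117002)·13540000/287 = 1121.1056.
Public: Wₕ = 0.83461829; term = 0.83461829²·(1 − 0.13122623)·2226000/1449 = 929.69238.
Sum = 2050.798.
SE = √(2050.798) = 45.2857.

45.2857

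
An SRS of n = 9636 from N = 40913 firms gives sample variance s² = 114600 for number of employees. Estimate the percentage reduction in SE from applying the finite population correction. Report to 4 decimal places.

f = n/N = 9636/40913 = 0.23552416.
SE_no-fpc = √(s²/n) = 3.4486086; SE_fpc = √((1−f)s²/n) = 3.0152671.
Ratio = √(1−f) = 0.87434309. Reduction = 100·(1 − 0.87434309) = 12.5657%.

12.5657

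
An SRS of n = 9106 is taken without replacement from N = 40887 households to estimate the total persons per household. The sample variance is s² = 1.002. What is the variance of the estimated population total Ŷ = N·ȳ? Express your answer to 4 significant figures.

143000

Var(Ŷ) = N²·Var(ȳ) = N²·(1 − n/N)·s²/n.
f = 9106/40887 = 0.22271138; Var(ȳ) = 0.77728862·1.002/9106 = 8.5530771 × 10^-5.
Var(Ŷ) = 40887² · (8.5530771 × 10^-5) = 142985.79.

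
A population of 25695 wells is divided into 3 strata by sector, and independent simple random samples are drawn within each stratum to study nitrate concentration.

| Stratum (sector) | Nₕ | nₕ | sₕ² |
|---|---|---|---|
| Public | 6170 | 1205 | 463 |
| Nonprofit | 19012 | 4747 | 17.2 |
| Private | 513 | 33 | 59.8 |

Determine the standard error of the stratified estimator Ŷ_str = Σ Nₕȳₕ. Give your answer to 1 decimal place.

3633.1

Var(Ŷ_str) = Σₕ Nₕ²(1 − fₕ)sₕ²/nₕ.
Public: 6170²·(1 − 1205/6170)·463/1205 = 1.1770593 × 10^7.
Nonprofit: 19012²·(1 − 4747/19012)·17.2/4747 = 982672.49.
Private: 513²·(1 − 33/513)·59.8/33 = 446216.73.
Sum = 1.3199482 × 10^7.
SE = √(1.3199482 × 10^7) = 3633.1.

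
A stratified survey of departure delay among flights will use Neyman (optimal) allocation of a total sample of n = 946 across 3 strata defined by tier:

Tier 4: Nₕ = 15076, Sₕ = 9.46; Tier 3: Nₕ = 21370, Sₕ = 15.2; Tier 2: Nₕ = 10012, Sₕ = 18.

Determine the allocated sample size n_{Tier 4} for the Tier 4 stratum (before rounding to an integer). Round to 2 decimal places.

Neyman allocation: nₕ = n·NₕSₕ / Σⱼ NⱼSⱼ.
Σ NⱼSⱼ = 15076·9.46 + 21370·15.2 + 10012·18 = 647658.96.
n_{Tier 4} = 946·15076·9.46 / 647658.96 = 208.32.

208.32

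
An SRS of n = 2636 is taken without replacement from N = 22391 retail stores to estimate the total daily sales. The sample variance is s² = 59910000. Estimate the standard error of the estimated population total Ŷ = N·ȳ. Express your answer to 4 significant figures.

Var(Ŷ) = N²·Var(ȳ) = N²·(1 − n/N)·s²/n.
f = 2636/22391 = 0.11772587; Var(ȳ) = 0.88227413·59910000/2636 = 20051.989.
Var(Ŷ) = 22391² · 20051.989 = 1.0053203 × 10^13.
SE(Ŷ) = √(1.0053203 × 10^13) = 3.171 × 10^6.

3.171 × 10^6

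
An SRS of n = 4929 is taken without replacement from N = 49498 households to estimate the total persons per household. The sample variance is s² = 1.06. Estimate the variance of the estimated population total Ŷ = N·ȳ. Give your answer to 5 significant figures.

Var(Ŷ) = N²·Var(ȳ) = N²·(1 − n/N)·s²/n.
f = 4929/49498 = 0.09957978; Var(ȳ) = 0.90042022·1.06/4929 = 1.9363876 × 10^-4.
Var(Ŷ) = 49498² · (1.9363876 × 10^-4) = 474425.03.

474430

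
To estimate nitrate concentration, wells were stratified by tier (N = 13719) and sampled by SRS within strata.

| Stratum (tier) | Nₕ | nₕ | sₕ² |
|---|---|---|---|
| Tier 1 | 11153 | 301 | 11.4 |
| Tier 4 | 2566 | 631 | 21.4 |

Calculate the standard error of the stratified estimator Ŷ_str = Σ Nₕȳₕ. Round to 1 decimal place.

2180.0

Var(Ŷ_str) = Σₕ Nₕ²(1 − fₕ)sₕ²/nₕ.
Tier 1: 11153²·(1 − 301/11153)·11.4/301 = 4.5839497 × 10^6.
Tier 4: 2566²·(1 − 631/2566)·21.4/631 = 168392.23.
Sum = 4.7523419 × 10^6.
SE = √(4.7523419 × 10^6) = 2180.0.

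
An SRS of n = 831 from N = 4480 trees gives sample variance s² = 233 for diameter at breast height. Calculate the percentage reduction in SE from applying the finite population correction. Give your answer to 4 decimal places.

9.7499

f = n/N = 831/4480 = 0.18549107.
SE_no-fpc = √(s²/n) = 0.529514; SE_fpc = √((1−f)s²/n) = 0.47788717.
Ratio = √(1−f) = 0.90250148. Reduction = 100·(1 − 0.90250148) = 9.7499%.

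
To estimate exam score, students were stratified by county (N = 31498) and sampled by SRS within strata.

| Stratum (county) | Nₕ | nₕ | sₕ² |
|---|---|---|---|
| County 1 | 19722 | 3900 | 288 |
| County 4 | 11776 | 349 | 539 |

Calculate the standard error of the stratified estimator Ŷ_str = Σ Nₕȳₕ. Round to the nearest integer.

Var(Ŷ_str) = Σₕ Nₕ²(1 − fₕ)sₕ²/nₕ.
County 1: 19722²·(1 − 3900/19722)·288/3900 = 2.3043063 × 10^7.
County 4: 11776²·(1 − 349/11776)·539/349 = 2.0782288 × 10^8.
Sum = 2.3086594 × 10^8.
SE = √(2.3086594 × 10^8) = 15194.

15194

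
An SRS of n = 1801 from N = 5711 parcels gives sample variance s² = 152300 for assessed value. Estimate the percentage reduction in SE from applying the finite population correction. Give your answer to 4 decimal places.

f = n/N = 1801/5711 = 0.31535633.
SE_no-fpc = √(s²/n) = 9.1958758; SE_fpc = √((1−f)s²/n) = 7.6089616.
Ratio = √(1−f) = 0.82743197. Reduction = 100·(1 − 0.82743197) = 17.2568%.

17.2568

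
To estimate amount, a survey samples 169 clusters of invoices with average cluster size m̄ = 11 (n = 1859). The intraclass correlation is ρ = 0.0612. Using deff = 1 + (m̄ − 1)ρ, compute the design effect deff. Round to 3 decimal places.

1.612

deff = 1 + (11 − 1)·0.0612 = 1 + 0.612 = 1.612.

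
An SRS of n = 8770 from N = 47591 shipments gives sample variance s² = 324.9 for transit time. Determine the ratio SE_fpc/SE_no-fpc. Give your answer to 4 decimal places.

f = n/N = 8770/47591 = 0.18427854.
SE_no-fpc = √(s²/n) = 0.19247532; SE_fpc = √((1−f)s²/n) = 0.17383851.
Ratio = √(1−f) = 0.90317300.

0.9032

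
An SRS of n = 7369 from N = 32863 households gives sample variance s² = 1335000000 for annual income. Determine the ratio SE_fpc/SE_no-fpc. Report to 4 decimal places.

f = n/N = 7369/32863 = 0.22423394.
SE_no-fpc = √(s²/n) = 425.63404; SE_fpc = √((1−f)s²/n) = 374.88818.
Ratio = √(1−f) = 0.88077583.

0.8808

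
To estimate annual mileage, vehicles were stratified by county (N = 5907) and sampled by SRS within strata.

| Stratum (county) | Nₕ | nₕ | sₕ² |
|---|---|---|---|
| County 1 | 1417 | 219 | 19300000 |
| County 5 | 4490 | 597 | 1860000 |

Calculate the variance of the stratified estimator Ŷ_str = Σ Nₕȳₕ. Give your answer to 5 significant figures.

2.0406 × 10^11

Var(Ŷ_str) = Σₕ Nₕ²(1 − fₕ)sₕ²/nₕ.
County 1: 1417²·(1 − 219/1417)·19300000/219 = 1.4960285 × 10^11.
County 5: 4490²·(1 − 597/4490)·1860000/597 = 5.4458962 × 10^10.
Sum = 2.0406181 × 10^11.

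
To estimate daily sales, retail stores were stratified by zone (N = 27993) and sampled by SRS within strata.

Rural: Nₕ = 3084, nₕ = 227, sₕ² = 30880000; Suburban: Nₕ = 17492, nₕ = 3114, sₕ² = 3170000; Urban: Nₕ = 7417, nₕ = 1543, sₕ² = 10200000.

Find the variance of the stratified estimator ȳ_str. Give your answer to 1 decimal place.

Var(ȳ_str) = Σₕ Wₕ²(1 − fₕ)sₕ²/nₕ with Wₕ = Nₕ/N, N = 27993.
Rural: Wₕ = 0.11017040; term = 0.11017040²·(1 − 0.07360571)·30880000/227 = 1529.5975.
Suburban: Wₕ = 0.62487050; term = 0.62487050²·(1 − 0.17802424)·3170000/3114 = 326.723.
Urban: Wₕ = 0.26495910; term = 0.26495910²·(1 − 0.20803559)·10200000/1543 = 367.53405.
Sum = 2223.8546.

2223.9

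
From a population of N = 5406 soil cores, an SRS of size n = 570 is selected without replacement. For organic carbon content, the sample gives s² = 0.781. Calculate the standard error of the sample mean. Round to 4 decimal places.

0.0350

Under SRS without replacement, Var(ȳ) = (1 − f)·s²/n with f = n/N = 570/5406 = 0.10543840.
Var(ȳ) = (1 − 0.10543840)·0.781/570 = 0.89456160·0.0013701754 = 0.0012257063.
SE(ȳ) = √(0.0012257063) = 0.0350.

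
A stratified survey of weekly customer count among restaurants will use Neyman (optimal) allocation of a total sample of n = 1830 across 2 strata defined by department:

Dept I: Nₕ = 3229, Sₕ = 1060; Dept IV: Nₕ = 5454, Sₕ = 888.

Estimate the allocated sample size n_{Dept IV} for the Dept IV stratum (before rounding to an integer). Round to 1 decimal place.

1072.2

Neyman allocation: nₕ = n·NₕSₕ / Σⱼ NⱼSⱼ.
Σ NⱼSⱼ = 3229·1060 + 5454·888 = 8.265892 × 10^6.
n_{Dept IV} = 1830·5454·888 / (8.265892 × 10^6) = 1072.2.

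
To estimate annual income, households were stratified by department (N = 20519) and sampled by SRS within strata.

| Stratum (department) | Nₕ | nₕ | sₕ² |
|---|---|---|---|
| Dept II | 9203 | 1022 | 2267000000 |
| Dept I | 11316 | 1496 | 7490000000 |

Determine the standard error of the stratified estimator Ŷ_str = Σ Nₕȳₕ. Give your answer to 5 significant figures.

Var(Ŷ_str) = Σₕ Nₕ²(1 − fₕ)sₕ²/nₕ.
Dept II: 9203²·(1 − 1022/9203)·2267000000/1022 = 1.6700768 × 10^14.
Dept I: 11316²·(1 − 1496/11316)·7490000000/1496 = 5.563584 × 10^14.
Sum = 7.2336608 × 10^14.
SE = √(7.2336608 × 10^14) = 2.6895 × 10^7.

2.6895 × 10^7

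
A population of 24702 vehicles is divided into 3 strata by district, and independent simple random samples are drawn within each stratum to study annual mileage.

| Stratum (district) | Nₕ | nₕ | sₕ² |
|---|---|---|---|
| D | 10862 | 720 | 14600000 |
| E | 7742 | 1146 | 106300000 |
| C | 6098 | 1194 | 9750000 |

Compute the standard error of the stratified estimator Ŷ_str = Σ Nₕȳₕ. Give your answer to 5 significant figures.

Var(Ŷ_str) = Σₕ Nₕ²(1 − fₕ)sₕ²/nₕ.
D: 10862²·(1 − 720/10862)·14600000/720 = 2.2338487 × 10^12.
E: 7742²·(1 − 1146/7742)·106300000/1146 = 4.7367718 × 10^12.
C: 6098²·(1 − 1194/6098)·9750000/1194 = 2.4419579 × 10^11.
Sum = 7.2148163 × 10^12.
SE = √(7.2148163 × 10^12) = 2.6860 × 10^6.

2.6860 × 10^6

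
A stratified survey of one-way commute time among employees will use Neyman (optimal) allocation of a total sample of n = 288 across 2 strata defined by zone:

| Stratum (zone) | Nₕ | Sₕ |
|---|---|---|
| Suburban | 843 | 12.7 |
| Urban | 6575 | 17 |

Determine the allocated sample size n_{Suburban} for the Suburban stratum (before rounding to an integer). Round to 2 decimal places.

25.17

Neyman allocation: nₕ = n·NₕSₕ / Σⱼ NⱼSⱼ.
Σ NⱼSⱼ = 843·12.7 + 6575·17 = 122481.1.
n_{Suburban} = 288·843·12.7 / 122481.1 = 25.17.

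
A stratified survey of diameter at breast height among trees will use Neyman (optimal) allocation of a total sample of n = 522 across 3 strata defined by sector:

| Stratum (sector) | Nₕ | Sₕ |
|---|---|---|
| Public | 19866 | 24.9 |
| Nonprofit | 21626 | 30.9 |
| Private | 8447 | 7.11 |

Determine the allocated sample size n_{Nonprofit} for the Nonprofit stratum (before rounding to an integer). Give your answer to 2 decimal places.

Neyman allocation: nₕ = n·NₕSₕ / Σⱼ NⱼSⱼ.
Σ NⱼSⱼ = 19866·24.9 + 21626·30.9 + 8447·7.11 = 1.222965 × 10^6.
n_{Nonprofit} = 522·21626·30.9 / (1.222965 × 10^6) = 285.23.

285.23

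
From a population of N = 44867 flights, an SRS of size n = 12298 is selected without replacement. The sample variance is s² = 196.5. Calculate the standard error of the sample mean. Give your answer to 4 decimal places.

Under SRS without replacement, Var(ȳ) = (1 − f)·s²/n with f = n/N = 12298/44867 = 0.27409900.
Var(ȳ) = (1 − 0.27409900)·196.5/12298 = 0.72590100·0.015978208 = 0.011598597.
SE(ȳ) = √(0.011598597) = 0.1077.

0.1077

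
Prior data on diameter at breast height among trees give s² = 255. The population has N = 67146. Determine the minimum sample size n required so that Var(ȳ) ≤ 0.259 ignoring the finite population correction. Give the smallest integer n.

985

Without fpc, n₀ = s²/D = 255/0.259 = 984.5560.
Rounding up, n = 985.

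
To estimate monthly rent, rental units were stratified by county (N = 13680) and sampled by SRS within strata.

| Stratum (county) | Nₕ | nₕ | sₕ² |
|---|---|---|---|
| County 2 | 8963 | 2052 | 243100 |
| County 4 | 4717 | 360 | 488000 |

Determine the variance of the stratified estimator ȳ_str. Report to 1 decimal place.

188.1

Var(ȳ_str) = Σₕ Wₕ²(1 − fₕ)sₕ²/nₕ with Wₕ = Nₕ/N, N = 13680.
County 2: Wₕ = 0.65519006; term = 0.65519006²·(1 − 0.22894120)·243100/2052 = 39.212966.
County 4: Wₕ = 0.34480994; term = 0.34480994²·(1 − 0.07631969)·488000/360 = 148.86704.
Sum = 188.08001.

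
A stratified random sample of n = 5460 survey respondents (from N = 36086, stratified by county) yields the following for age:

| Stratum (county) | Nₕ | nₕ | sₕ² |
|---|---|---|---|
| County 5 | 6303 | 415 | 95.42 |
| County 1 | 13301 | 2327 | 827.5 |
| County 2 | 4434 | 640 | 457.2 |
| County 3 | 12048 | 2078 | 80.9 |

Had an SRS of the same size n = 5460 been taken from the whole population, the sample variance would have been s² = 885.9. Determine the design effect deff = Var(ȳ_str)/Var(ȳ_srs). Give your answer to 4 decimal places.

Var(ȳ_str) = Σ Wₕ²(1−fₕ)sₕ²/nₕ with Wₕ = Nₕ/36086:
  County 5: (6303/36086)²·(1−415/6303)·95.42/415 = 0.0065528305
  County 1: (13301/36086)²·(1−2327/13301)·827.5/2327 = 0.039860558
  County 2: (4434/36086)²·(1−640/4434)·457.2/640 = 0.0092287265
  County 3: (12048/36086)²·(1−2078/12048)·80.9/2078 = 0.003591167
  → Var(ȳ_str) = 0.059233282.
Var(ȳ_srs) = (1 − 5460/36086)·885.9/5460 = 0.13770306.
deff = 0.059233282 / 0.13770306 = 0.4302.

0.4302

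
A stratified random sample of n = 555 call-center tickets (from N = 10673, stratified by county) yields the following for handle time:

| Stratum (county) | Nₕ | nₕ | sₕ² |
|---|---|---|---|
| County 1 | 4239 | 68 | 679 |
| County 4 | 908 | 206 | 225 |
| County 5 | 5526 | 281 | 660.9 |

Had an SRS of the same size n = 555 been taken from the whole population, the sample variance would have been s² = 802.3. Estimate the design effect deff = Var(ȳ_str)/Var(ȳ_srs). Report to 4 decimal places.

Var(ȳ_str) = Σ Wₕ²(1−fₕ)sₕ²/nₕ with Wₕ = Nₕ/10673:
  County 1: (4239/10673)²·(1−68/4239)·679/68 = 1.5498564
  County 4: (908/10673)²·(1−206/908)·225/206 = 0.0061117452
  County 5: (5526/10673)²·(1−281/5526)·660.9/281 = 0.59842921
  → Var(ȳ_str) = 2.1543974.
Var(ȳ_srs) = (1 − 555/10673)·802.3/555 = 1.3704146.
deff = 2.1543974 / 1.3704146 = 1.5721.

1.5721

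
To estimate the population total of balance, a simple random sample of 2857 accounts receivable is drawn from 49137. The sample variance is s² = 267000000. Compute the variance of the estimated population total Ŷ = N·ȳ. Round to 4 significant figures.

2.125 × 10^14

Var(Ŷ) = N²·Var(ȳ) = N²·(1 − n/N)·s²/n.
f = 2857/49137 = 0.05814356; Var(ȳ) = 0.94185644·267000000/2857 = 88020.886.
Var(Ŷ) = 49137² · 88020.886 = 2.1252157 × 10^14.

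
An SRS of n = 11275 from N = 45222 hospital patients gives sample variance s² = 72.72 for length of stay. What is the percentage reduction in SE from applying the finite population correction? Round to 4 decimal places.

f = n/N = 11275/45222 = 0.24932555.
SE_no-fpc = √(s²/n) = 0.080309821; SE_fpc = √((1−f)s²/n) = 0.069581611.
Ratio = √(1−f) = 0.86641471. Reduction = 100·(1 − 0.86641471) = 13.3585%.

13.3585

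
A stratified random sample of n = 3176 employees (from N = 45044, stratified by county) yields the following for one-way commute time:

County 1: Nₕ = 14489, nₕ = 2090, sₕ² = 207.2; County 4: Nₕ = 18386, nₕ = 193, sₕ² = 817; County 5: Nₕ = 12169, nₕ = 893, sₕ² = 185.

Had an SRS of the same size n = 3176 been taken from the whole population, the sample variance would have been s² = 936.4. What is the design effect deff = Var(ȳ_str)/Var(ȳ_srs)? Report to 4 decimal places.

2.6297

Var(ȳ_str) = Σ Wₕ²(1−fₕ)sₕ²/nₕ with Wₕ = Nₕ/45044:
  County 1: (14489/45044)²·(1−2090/14489)·207.2/2090 = 0.008777981
  County 4: (18386/45044)²·(1−193/18386)·817/193 = 0.69788268
  County 5: (12169/45044)²·(1−893/12169)·185/893 = 0.014010587
  → Var(ȳ_str) = 0.72067125.
Var(ȳ_srs) = (1 − 3176/45044)·936.4/3176 = 0.27404771.
deff = 0.72067125 / 0.27404771 = 2.6297.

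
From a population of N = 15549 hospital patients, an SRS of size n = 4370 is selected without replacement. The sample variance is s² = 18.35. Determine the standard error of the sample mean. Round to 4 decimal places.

0.0549

Under SRS without replacement, Var(ȳ) = (1 − f)·s²/n with f = n/N = 4370/15549 = 0.28104701.
Var(ȳ) = (1 − 0.28104701)·18.35/4370 = 0.71895299·0.0041990847 = 0.0030189445.
SE(ȳ) = √(0.0030189445) = 0.0549.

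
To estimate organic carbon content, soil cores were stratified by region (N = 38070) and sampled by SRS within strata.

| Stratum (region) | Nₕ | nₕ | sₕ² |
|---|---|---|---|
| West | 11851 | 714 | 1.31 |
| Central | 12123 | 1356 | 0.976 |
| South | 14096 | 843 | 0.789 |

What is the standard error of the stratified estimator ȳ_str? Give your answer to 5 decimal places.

0.01878

Var(ȳ_str) = Σₕ Wₕ²(1 − fₕ)sₕ²/nₕ with Wₕ = Nₕ/N, N = 38070.
West: Wₕ = 0.31129498; term = 0.31129498²·(1 − 0.06024808)·1.31/714 = 1.6708234 × 10^-4.
Central: Wₕ = 0.31843972; term = 0.31843972²·(1 − 0.11185350)·0.976/1356 = 6.482301 × 10^-5.
South: Wₕ = 0.37026530; term = 0.37026530²·(1 − 0.05980420)·0.789/843 = 1.2064068 × 10^-4.
Sum = 3.5254603 × 10^-4.
SE = √(3.5254603 × 10^-4) = 0.01878.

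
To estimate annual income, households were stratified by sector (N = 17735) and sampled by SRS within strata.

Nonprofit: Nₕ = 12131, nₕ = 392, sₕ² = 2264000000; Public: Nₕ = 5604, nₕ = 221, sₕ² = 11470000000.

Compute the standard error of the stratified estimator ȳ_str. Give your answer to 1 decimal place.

2755.5

Var(ȳ_str) = Σₕ Wₕ²(1 − fₕ)sₕ²/nₕ with Wₕ = Nₕ/N, N = 17735.
Nonprofit: Wₕ = 0.68401466; term = 0.68401466²·(1 − 0.03231391)·2264000000/392 = 2.6149036 × 10^6.
Public: Wₕ = 0.31598534; term = 0.31598534²·(1 − 0.03943612)·11470000000/221 = 4.9777292 × 10^6.
Sum = 7.5926328 × 10^6.
SE = √(7.5926328 × 10^6) = 2755.5.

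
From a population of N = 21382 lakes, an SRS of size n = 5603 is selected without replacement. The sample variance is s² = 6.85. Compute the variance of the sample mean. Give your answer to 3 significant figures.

Under SRS without replacement, Var(ȳ) = (1 − f)·s²/n with f = n/N = 5603/21382 = 0.26204284.
Var(ȳ) = (1 − 0.26204284)·6.85/5603 = 0.73795716·0.0012225593 = 9.0219642 × 10^-4.

9.02 × 10^-4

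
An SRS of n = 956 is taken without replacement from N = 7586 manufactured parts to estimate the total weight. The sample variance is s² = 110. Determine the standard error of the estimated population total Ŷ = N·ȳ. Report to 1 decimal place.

2405.6

Var(Ŷ) = N²·Var(ȳ) = N²·(1 − n/N)·s²/n.
f = 956/7586 = 0.12602162; Var(ȳ) = 0.87397838·110/956 = 0.10056237.
Var(Ŷ) = 7586² · 0.10056237 = 5.7871025 × 10^6.
SE(Ŷ) = √(5.7871025 × 10^6) = 2405.6.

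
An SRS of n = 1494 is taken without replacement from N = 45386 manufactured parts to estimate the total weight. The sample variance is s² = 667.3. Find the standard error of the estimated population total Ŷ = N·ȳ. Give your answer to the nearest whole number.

Var(Ŷ) = N²·Var(ȳ) = N²·(1 − n/N)·s²/n.
f = 1494/45386 = 0.03291764; Var(ȳ) = 0.96708236·667.3/1494 = 0.43195051.
Var(Ŷ) = 45386² · 0.43195051 = 8.897701 × 10^8.
SE(Ŷ) = √(8.897701 × 10^8) = 29829.

29829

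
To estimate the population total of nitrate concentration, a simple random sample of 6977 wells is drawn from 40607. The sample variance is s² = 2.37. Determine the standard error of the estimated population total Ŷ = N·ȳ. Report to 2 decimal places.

681.09

Var(Ŷ) = N²·Var(ȳ) = N²·(1 − n/N)·s²/n.
f = 6977/40607 = 0.17181767; Var(ȳ) = 0.82818233·2.37/6977 = 2.8132322 × 10^-4.
Var(Ŷ) = 40607² · (2.8132322 × 10^-4) = 463881.86.
SE(Ŷ) = √(463881.86) = 681.09.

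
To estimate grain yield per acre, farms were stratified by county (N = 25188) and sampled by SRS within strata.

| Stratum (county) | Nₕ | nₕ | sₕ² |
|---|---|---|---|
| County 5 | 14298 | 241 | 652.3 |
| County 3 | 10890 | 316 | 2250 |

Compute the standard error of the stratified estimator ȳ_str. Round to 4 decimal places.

Var(ȳ_str) = Σₕ Wₕ²(1 − fₕ)sₕ²/nₕ with Wₕ = Nₕ/N, N = 25188.
County 5: Wₕ = 0.56765126; term = 0.56765126²·(1 − 0.01685550)·652.3/241 = 0.85745415.
County 3: Wₕ = 0.43234874; term = 0.43234874²·(1 − 0.02901745)·2250/316 = 1.2923354.
Sum = 2.1497896.
SE = √(2.1497896) = 1.4662.

1.4662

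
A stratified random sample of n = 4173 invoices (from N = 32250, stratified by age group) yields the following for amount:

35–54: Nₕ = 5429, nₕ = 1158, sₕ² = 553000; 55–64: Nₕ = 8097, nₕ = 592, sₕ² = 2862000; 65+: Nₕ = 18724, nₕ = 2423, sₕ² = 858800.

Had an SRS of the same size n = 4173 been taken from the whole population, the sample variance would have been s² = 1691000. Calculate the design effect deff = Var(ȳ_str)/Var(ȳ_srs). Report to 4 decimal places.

Var(ȳ_str) = Σ Wₕ²(1−fₕ)sₕ²/nₕ with Wₕ = Nₕ/32250:
  35–54: (5429/32250)²·(1−1158/5429)·553000/1158 = 10.646492
  55–64: (8097/32250)²·(1−592/8097)·2862000/592 = 282.46414
  65+: (18724/32250)²·(1−2423/18724)·858800/2423 = 104.01406
  → Var(ȳ_str) = 397.12469.
Var(ȳ_srs) = (1 − 4173/32250)·1691000/4173 = 352.78995.
deff = 397.12469 / 352.78995 = 1.1257.

1.1257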